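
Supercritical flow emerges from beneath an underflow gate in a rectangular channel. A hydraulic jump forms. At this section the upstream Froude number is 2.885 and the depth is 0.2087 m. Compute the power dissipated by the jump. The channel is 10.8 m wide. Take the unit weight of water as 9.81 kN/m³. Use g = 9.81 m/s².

P = 23.47 kW

Fr₁ = 2.885 (given).
From the momentum equation for a rectangular channel, y₂/y₁ = ½[√(1 + 8Fr₁²) − 1] = ½[√67.586 − 1] = 3.611.
y₂ = 3.611 × 0.2087 = 0.7535 m.
V₁ = Fr₁·√(g·y₁) = 2.885×√(9.81×0.2087) = 4.128 m/s; q = V₁·y₁ = 0.8615 m²/s. V₂ = q/y₂ = 0.8615/0.7535 = 1.143 m/s. E₁ = y₁ + V₁²/2g = 1.077 m; E₂ = y₂ + V₂²/2g = 0.8201 m. ΔE = E₁ − E₂ = 0.2571 m.
Q = q·b = 0.8615 × 10.8 = 9.304 m³/s. P = γ·Q·ΔE = 9.81 × 9.304 × 0.2571 = 23.47 kW.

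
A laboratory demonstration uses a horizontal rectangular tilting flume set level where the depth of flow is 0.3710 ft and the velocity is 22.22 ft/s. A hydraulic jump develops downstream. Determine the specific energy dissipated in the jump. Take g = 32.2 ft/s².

ΔE = 4.741 ft

Fr₁ = V₁/√(g·y₁) = 22.22/√(32.2×0.3710) = 6.429.
By Bélanger, y₂/y₁ = ½[√(1 + 8Fr₁²) − 1] = ½[√331.63 − 1] = 8.605.
y₂ = 8.605 × 0.3710 = 3.193 ft.
Head loss: ΔE = (y₂ − y₁)³/(4y₁y₂) = (3.193 − 0.3710)³/(4×0.3710×3.193) = 22.46/4.738 = 4.741 ft.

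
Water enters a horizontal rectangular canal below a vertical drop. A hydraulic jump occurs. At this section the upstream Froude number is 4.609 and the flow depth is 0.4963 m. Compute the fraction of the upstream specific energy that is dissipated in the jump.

ΔE/E₁ = 0.455 (45.5%)

Fr₁ = 4.609 (given).
Bélanger equation: y₂/y₁ = ½[√(1 + 8Fr₁²) − 1] = ½[√170.94 − 1] = 6.037.
y₂ = 6.037 × 0.4963 = 2.996 m.
E₁ = y₁(1 + Fr₁²/2) = 0.4963×(1 + 4.609²/2) = 5.768 m. ΔE = (y₂ − y₁)³/(4y₁y₂) = 2.627 m. ΔE/E₁ = 2.627/5.768 = 0.455.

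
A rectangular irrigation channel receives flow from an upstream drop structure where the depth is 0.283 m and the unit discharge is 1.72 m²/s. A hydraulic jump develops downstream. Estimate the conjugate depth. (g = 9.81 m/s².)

V₁ = q/y₁ = 1.72/0.283 = 6.08 m/s. Fr₁ = V₁/√(g·y₁) = 6.08/√(9.81×0.283) = 3.65.
Conjugate-depth relation: y₂/y₁ = ½[√(1 + 8Fr₁²) − 1] = ½[√107.4 − 1] = 4.68.
y₂ = 4.68 × 0.283 = 1.33 m.

y₂ = 1.33 m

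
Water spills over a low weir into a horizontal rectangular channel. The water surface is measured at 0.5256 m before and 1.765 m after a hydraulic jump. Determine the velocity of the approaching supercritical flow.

For a rectangular channel the momentum equation gives q² = ½·g·y₁·y₂·(y₁ + y₂) = ½×9.81×0.5256×1.765×2.291 = 10.42.
q = √10.42 = 3.228 m²/s.
V₁ = q/y₁ = 3.228/0.5256 = 6.142 m/s.

V₁ = 6.142 m/s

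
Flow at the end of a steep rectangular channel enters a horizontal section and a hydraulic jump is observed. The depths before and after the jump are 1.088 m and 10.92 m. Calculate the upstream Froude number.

Fr₁ = 7.442

For a rectangular channel the momentum equation gives q² = ½·g·y₁·y₂·(y₁ + y₂) = ½×9.81×1.088×10.92×12.01 = 699.8.
q = √699.8 = 26.45 m²/s.
V₁ = q/y₁ = 24.31 m/s; Fr₁ = V₁/√(g·y₁) = 7.442.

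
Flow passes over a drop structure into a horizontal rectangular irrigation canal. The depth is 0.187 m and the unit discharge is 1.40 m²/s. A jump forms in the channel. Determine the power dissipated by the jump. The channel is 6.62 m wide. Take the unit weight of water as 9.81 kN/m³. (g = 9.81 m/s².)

P = 147 kW

V₁ = q/y₁ = 1.40/0.187 = 7.49 m/s. Fr₁ = V₁/√(g·y₁) = 7.49/√(9.81×0.187) = 5.53.
Conjugate-depth relation: y₂/y₁ = ½[√(1 + 8Fr₁²) − 1] = ½[√245.4 − 1] = 7.33.
y₂ = 7.33 × 0.187 = 1.37 m.
Head loss: ΔE = (y₂ − y₁)³/(4y₁y₂) = (1.37 − 0.187)³/(4×0.187×1.37) = 1.66/1.03 = 1.62 m.
Q = q·b = 1.40 × 6.62 = 9.27 m³/s. P = γ·Q·ΔE = 9.81 × 9.27 × 1.62 = 147 kW.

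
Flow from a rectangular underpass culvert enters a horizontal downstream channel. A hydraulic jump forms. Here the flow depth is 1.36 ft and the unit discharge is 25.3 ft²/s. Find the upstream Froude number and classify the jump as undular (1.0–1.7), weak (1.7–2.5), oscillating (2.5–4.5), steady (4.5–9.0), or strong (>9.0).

Fr₁ = 2.81; oscillating jump

V₁ = q/y₁ = 25.3/1.36 = 18.6 ft/s. Fr₁ = V₁/√(g·y₁) = 18.6/√(32.2×1.36) = 2.81.
Fr₁ = 2.81 lies in the oscillating range.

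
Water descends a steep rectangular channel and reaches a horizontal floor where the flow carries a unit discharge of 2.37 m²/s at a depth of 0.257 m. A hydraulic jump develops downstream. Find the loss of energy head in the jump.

V₁ = q/y₁ = 2.37/0.257 = 9.22 m/s. Fr₁ = V₁/√(g·y₁) = 9.22/√(9.81×0.257) = 5.81.
By Bélanger, y₂/y₁ = ½[√(1 + 8Fr₁²) − 1] = ½[√270.8 − 1] = 7.73.
y₂ = 7.73 × 0.257 = 1.99 m.
Head loss: ΔE = (y₂ − y₁)³/(4y₁y₂) = (1.99 − 0.257)³/(4×0.257×1.99) = 5.17/2.04 = 2.53 m.

ΔE = 2.53 m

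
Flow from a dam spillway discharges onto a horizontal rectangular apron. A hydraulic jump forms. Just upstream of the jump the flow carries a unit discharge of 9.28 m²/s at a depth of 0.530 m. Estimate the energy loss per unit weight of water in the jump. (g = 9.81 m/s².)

ΔE = 10.5 m

V₁ = q/y₁ = 9.28/0.530 = 17.5 m/s. Fr₁ = V₁/√(g·y₁) = 17.5/√(9.81×0.530) = 7.68.
From the momentum equation for a rectangular channel, y₂/y₁ = ½[√(1 + 8Fr₁²) − 1] = ½[√472.7 − 1] = 10.4.
y₂ = 10.4 × 0.530 = 5.50 m.
V₂ = q/y₂ = 9.28/5.50 = 1.69 m/s. E₁ = y₁ + V₁²/2g = 16.2 m; E₂ = y₂ + V₂²/2g = 5.64 m. ΔE = E₁ − E₂ = 10.5 m.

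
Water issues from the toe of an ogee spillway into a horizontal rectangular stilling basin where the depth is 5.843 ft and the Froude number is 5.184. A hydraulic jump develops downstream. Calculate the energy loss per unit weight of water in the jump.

ΔE = 42.67 ft

Fr₁ = 5.184 (given).
From the momentum equation for a rectangular channel, y₂/y₁ = ½[√(1 + 8Fr₁²) − 1] = ½[√215.99 − 1] = 6.848.
y₂ = 6.848 × 5.843 = 40.01 ft.
Head loss: ΔE = (y₂ − y₁)³/(4y₁y₂) = (40.01 − 5.843)³/(4×5.843×40.01) = 39902/935.2 = 42.67 ft.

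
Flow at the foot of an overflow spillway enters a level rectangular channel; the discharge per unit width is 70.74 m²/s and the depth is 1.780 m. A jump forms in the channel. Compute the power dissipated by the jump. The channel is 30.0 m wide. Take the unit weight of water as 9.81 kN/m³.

P = 1222741 kW

V₁ = q/y₁ = 70.74/1.780 = 39.74 m/s. Fr₁ = V₁/√(g·y₁) = 39.74/√(9.81×1.780) = 9.510.
Conjugate-depth relation: y₂/y₁ = ½[√(1 + 8Fr₁²) − 1] = ½[√724.59 − 1] = 12.96.
y₂ = 12.96 × 1.780 = 23.07 m.
V₂ = q/y₂ = 70.74/23.07 = 3.067 m/s. E₁ = y₁ + V₁²/2g = 82.28 m; E₂ = y₂ + V₂²/2g = 23.55 m. ΔE = E₁ − E₂ = 58.73 m.
Q = q·b = 70.74 × 30.0 = 2122 m³/s. P = γ·Q·ΔE = 9.81 × 2122 × 58.73 = 1222741 kW.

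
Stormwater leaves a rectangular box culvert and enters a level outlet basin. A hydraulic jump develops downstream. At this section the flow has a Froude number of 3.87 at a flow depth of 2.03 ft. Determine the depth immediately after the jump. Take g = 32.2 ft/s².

y₂ = 10.1 ft

Fr₁ = 3.87 (given).
From the momentum equation for a rectangular channel, y₂/y₁ = ½[√(1 + 8Fr₁²) − 1] = ½[√120.8 − 1] = 5.00.
y₂ = 5.00 × 2.03 = 10.1 ft.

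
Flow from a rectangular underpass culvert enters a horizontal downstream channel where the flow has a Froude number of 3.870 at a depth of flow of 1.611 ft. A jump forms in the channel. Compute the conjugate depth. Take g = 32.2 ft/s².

y₂ = 8.048 ft

Fr₁ = 3.870 (given).
Bélanger equation: y₂/y₁ = ½[√(1 + 8Fr₁²) − 1] = ½[√120.82 − 1] = 4.996.
y₂ = 4.996 × 1.611 = 8.048 ft.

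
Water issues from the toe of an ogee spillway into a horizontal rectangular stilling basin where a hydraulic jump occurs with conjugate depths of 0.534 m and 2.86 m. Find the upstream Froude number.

Fr₁ = 4.13

For a rectangular channel the momentum equation gives q² = ½·g·y₁·y₂·(y₁ + y₂) = ½×9.81×0.534×2.86×3.39 = 25.4.
q = √25.4 = 5.04 m²/s.
V₁ = q/y₁ = 9.44 m/s; Fr₁ = V₁/√(g·y₁) = 4.13.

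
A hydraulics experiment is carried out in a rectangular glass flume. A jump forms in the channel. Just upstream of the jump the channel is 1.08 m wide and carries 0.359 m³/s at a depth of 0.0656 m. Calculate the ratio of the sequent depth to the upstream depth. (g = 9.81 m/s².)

q = Q/b = 0.359/1.08 = 0.332 m²/s; V₁ = q/y₁ = 5.07 m/s. Fr₁ = V₁/√(g·y₁) = 6.32.
By Bélanger, y₂/y₁ = ½[√(1 + 8Fr₁²) − 1] = ½[√320.2 − 1] = 8.45.

y₂/y₁ = 8.45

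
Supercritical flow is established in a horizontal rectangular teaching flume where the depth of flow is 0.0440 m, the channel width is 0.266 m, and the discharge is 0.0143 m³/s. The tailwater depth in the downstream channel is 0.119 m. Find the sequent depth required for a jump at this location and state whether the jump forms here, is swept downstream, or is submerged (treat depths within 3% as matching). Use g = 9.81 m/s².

y₂ = 0.0958 m; the jump is submerged

q = Q/b = 0.0143/0.266 = 0.0538 m²/s; V₁ = q/y₁ = 1.22 m/s. Fr₁ = V₁/√(g·y₁) = 1.86.
Conjugate-depth relation: y₂/y₁ = ½[√(1 + 8Fr₁²) − 1] = ½[√28.67 − 1] = 2.18.
y₂ = 2.18 × 0.0440 = 0.0958 m.
Tailwater y_tw = 0.119 m: y_tw > y₂, so the jump is submerged.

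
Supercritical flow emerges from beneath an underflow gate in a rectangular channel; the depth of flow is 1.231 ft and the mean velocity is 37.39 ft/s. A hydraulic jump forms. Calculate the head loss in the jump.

ΔE = 12.85 ft

Fr₁ = V₁/√(g·y₁) = 37.39/√(32.2×1.231) = 5.939.
Bélanger equation: y₂/y₁ = ½[√(1 + 8Fr₁²) − 1] = ½[√283.15 − 1] = 7.914.
y₂ = 7.914 × 1.231 = 9.742 ft.
Head loss: ΔE = (y₂ − y₁)³/(4y₁y₂) = (9.742 − 1.231)³/(4×1.231×9.742) = 616.4/47.97 = 12.85 ft.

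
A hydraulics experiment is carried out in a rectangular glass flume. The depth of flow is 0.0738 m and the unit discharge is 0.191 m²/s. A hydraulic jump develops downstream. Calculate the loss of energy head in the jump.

ΔE = 0.109 m

V₁ = q/y₁ = 0.191/0.0738 = 2.59 m/s. Fr₁ = V₁/√(g·y₁) = 2.59/√(9.81×0.0738) = 3.04.
From the momentum equation for a rectangular channel, y₂/y₁ = ½[√(1 + 8Fr₁²) − 1] = ½[√75.01 − 1] = 3.83.
y₂ = 3.83 × 0.0738 = 0.283 m.
V₂ = q/y₂ = 0.191/0.283 = 0.676 m/s. E₁ = y₁ + V₁²/2g = 0.415 m; E₂ = y₂ + V₂²/2g = 0.306 m. ΔE = E₁ − E₂ = 0.109 m.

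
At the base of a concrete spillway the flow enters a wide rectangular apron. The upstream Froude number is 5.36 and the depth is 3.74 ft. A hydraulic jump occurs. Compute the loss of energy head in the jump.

ΔE = 29.9 ft

Fr₁ = 5.36 (given).
Sequent-depth ratio: y₂/y₁ = ½[√(1 + 8Fr₁²) − 1] = ½[√230.8 − 1] = 7.10.
y₂ = 7.10 × 3.74 = 26.5 ft.
V₁ = Fr₁·√(g·y₁) = 5.36×√(32.2×3.74) = 58.8 ft/s; q = V₁·y₁ = 220 ft²/s. V₂ = q/y₂ = 220/26.5 = 8.29 ft/s. E₁ = y₁ + V₁²/2g = 57.5 ft; E₂ = y₂ + V₂²/2g = 27.6 ft. ΔE = E₁ − E₂ = 29.9 ft.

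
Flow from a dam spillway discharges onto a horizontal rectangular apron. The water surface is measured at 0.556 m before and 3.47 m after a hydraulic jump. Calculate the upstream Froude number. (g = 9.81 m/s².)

Fr₁ = 4.75

For a rectangular channel the momentum equation gives q² = ½·g·y₁·y₂·(y₁ + y₂) = ½×9.81×0.556×3.47×4.03 = 38.1.
q = √38.1 = 6.17 m²/s.
V₁ = q/y₁ = 11.1 m/s; Fr₁ = V₁/√(g·y₁) = 4.75.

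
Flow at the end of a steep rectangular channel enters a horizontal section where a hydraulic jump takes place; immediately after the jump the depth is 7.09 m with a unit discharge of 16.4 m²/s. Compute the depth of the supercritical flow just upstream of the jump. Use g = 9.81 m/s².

y₁ = 0.961 m

V₂ = q/y₂ = 16.4/7.09 = 2.31 m/s; Fr₂ = V₂/√(g·y₂) = 0.277.
From the momentum equation (using Fr₂), y₁/y₂ = ½[√(1 + 8Fr₂²) − 1] = ½[√1.615 − 1] = 0.135.
y₁ = 0.135 × 7.09 = 0.961 m.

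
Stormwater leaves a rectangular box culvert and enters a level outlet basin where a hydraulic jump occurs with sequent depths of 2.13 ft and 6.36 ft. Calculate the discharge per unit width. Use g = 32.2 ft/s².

For a rectangular channel the momentum equation gives q² = ½·g·y₁·y₂·(y₁ + y₂) = ½×32.2×2.13×6.36×8.49 = 1852.
q = √1852 = 43.0 ft²/s.

q = 43.0 ft²/s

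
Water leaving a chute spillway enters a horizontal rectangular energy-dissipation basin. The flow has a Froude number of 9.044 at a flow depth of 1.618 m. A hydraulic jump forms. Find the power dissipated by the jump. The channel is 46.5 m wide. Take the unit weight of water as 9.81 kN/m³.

P = 1261906 kW

Fr₁ = 9.044 (given).
From the momentum equation for a rectangular channel, y₂/y₁ = ½[√(1 + 8Fr₁²) − 1] = ½[√655.35 − 1] = 12.30.
y₂ = 12.30 × 1.618 = 19.90 m.
Head loss: ΔE = (y₂ − y₁)³/(4y₁y₂) = (19.90 − 1.618)³/(4×1.618×19.90) = 6112/128.8 = 47.45 m.
V₁ = Fr₁·√(g·y₁) = 9.044×√(9.81×1.618) = 36.03 m/s; q = V₁·y₁ = 58.30 m²/s. Q = q·b = 58.30 × 46.5 = 2711 m³/s. P = γ·Q·ΔE = 9.81 × 2711 × 47.45 = 1261906 kW.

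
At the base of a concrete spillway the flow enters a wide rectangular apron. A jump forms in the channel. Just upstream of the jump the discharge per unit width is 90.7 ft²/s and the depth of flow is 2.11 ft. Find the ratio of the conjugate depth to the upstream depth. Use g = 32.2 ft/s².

V₁ = q/y₁ = 90.7/2.11 = 43.0 ft/s. Fr₁ = V₁/√(g·y₁) = 43.0/√(32.2×2.11) = 5.22.
From the momentum equation for a rectangular channel, y₂/y₁ = ½[√(1 + 8Fr₁²) − 1] = ½[√218.6 − 1] = 6.89.

y₂/y₁ = 6.89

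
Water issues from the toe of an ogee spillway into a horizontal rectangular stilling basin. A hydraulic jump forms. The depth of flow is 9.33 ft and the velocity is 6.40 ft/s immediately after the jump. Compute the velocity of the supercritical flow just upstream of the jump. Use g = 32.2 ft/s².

Fr₂ = V₂/√(g·y₂) = 6.40/√(32.2×9.33) = 0.369.
Since the conjugate-depth ratio holds either way, y₁/y₂ = ½[√(1 + 8Fr₂²) − 1] = ½[√2.091 − 1] = 0.223.
y₁ = 0.223 × 9.33 = 2.08 ft.
V₁ = q/y₁ = 59.7/2.08 = 28.7 ft/s.

V₁ = 28.7 ft/s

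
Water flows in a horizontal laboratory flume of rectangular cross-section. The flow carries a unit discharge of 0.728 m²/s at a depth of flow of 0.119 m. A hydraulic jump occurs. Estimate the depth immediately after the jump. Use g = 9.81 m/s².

y₂ = 0.895 m

V₁ = q/y₁ = 0.728/0.119 = 6.12 m/s. Fr₁ = V₁/√(g·y₁) = 6.12/√(9.81×0.119) = 5.66.
Sequent-depth ratio: y₂/y₁ = ½[√(1 + 8Fr₁²) − 1] = ½[√257.5 − 1] = 7.52.
y₂ = 7.52 × 0.119 = 0.895 m.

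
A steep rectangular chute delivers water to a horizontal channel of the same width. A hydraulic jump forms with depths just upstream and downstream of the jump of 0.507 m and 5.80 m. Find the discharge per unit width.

For a rectangular channel the momentum equation gives q² = ½·g·y₁·y₂·(y₁ + y₂) = ½×9.81×0.507×5.80×6.31 = 91.0.
q = √91.0 = 9.54 m²/s.

q = 9.54 m²/s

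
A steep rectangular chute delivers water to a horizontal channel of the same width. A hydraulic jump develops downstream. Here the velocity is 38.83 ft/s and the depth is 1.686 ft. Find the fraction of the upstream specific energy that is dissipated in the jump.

Fr₁ = V₁/√(g·y₁) = 38.83/√(32.2×1.686) = 5.270.
Sequent-depth ratio: y₂/y₁ = ½[√(1 + 8Fr₁²) − 1] = ½[√223.18 − 1] = 6.970.
y₂ = 6.970 × 1.686 = 11.75 ft.
E₁ = y₁ + V₁²/2g = 25.10 ft. ΔE = (y₂ − y₁)³/(4y₁y₂) = 12.87 ft. ΔE/E₁ = 12.87/25.10 = 0.513.

ΔE/E₁ = 0.513 (51.3%)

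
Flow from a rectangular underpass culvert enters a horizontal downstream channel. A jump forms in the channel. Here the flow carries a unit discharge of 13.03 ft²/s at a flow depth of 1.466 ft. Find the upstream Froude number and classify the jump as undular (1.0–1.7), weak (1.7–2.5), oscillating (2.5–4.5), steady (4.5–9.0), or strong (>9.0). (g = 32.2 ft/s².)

V₁ = q/y₁ = 13.03/1.466 = 8.888 ft/s. Fr₁ = V₁/√(g·y₁) = 8.888/√(32.2×1.466) = 1.294.
Fr₁ = 1.294 lies in the undular range.

Fr₁ = 1.294; undular jump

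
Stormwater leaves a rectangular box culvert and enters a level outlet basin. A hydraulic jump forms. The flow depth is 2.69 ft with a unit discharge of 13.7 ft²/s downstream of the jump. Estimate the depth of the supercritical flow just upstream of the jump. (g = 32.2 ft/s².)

y₁ = 1.13 ft

V₂ = q/y₂ = 13.7/2.69 = 5.09 ft/s; Fr₂ = V₂/√(g·y₂) = 0.547.
Applying the sequent-depth relation in reverse, y₁/y₂ = ½[√(1 + 8Fr₂²) − 1] = ½[√3.396 − 1] = 0.421.
y₁ = 0.421 × 2.69 = 1.13 ft.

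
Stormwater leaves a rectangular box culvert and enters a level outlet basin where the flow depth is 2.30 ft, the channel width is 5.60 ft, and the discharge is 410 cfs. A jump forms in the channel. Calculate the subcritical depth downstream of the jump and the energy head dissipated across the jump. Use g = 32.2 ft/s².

q = Q/b = 410/5.60 = 73.2 ft²/s; V₁ = q/y₁ = 31.8 ft/s. Fr₁ = V₁/√(g·y₁) = 3.70.
Sequent-depth ratio: y₂/y₁ = ½[√(1 + 8Fr₁²) − 1] = ½[√110.5 − 1] = 4.75.
y₂ = 4.75 × 2.30 = 10.9 ft.
V₂ = q/y₂ = 73.2/10.9 = 6.69 ft/s. E₁ = y₁ + V₁²/2g = 18.0 ft; E₂ = y₂ + V₂²/2g = 11.6 ft. ΔE = E₁ − E₂ = 6.40 ft.

y₂ = 10.9 ft; ΔE = 6.40 ft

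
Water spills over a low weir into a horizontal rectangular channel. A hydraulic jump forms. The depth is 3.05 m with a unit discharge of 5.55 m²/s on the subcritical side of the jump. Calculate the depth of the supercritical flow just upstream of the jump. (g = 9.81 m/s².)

V₂ = q/y₂ = 5.55/3.05 = 1.82 m/s; Fr₂ = V₂/√(g·y₂) = 0.333.
From the momentum equation (using Fr₂), y₁/y₂ = ½[√(1 + 8Fr₂²) − 1] = ½[√1.885 − 1] = 0.187.
y₁ = 0.187 × 3.05 = 0.569 m.

y₁ = 0.569 m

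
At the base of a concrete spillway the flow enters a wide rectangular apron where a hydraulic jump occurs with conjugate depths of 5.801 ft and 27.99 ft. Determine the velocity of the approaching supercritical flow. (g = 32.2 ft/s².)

For a rectangular channel the momentum equation gives q² = ½·g·y₁·y₂·(y₁ + y₂) = ½×32.2×5.801×27.99×33.79 = 88335.
q = √88335 = 297.2 ft²/s.
V₁ = q/y₁ = 297.2/5.801 = 51.23 ft/s.

V₁ = 51.23 ft/s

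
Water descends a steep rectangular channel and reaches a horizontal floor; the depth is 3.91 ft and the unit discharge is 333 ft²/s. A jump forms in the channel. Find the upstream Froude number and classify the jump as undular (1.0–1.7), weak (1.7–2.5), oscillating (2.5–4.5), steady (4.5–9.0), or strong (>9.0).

V₁ = q/y₁ = 333/3.91 = 85.2 ft/s. Fr₁ = V₁/√(g·y₁) = 85.2/√(32.2×3.91) = 7.59.
Fr₁ = 7.59 lies in the steady range.

Fr₁ = 7.59; steady jump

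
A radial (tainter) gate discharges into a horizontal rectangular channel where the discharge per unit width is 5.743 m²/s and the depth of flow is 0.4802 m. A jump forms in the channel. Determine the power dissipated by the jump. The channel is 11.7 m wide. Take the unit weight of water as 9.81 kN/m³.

P = 2719 kW

V₁ = q/y₁ = 5.743/0.4802 = 11.96 m/s. Fr₁ = V₁/√(g·y₁) = 11.96/√(9.81×0.4802) = 5.510.
Bélanger equation: y₂/y₁ = ½[√(1 + 8Fr₁²) − 1] = ½[√243.90 − 1] = 7.309.
y₂ = 7.309 × 0.4802 = 3.510 m.
Head loss: ΔE = (y₂ − y₁)³/(4y₁y₂) = (3.510 − 0.4802)³/(4×0.4802×3.510) = 27.80/6.741 = 4.124 m.
Q = q·b = 5.743 × 11.7 = 67.19 m³/s. P = γ·Q·ΔE = 9.81 × 67.19 × 4.124 = 2719 kW.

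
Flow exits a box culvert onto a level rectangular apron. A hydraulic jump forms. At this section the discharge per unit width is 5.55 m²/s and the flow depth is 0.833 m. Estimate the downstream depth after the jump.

V₁ = q/y₁ = 5.55/0.833 = 6.66 m/s. Fr₁ = V₁/√(g·y₁) = 6.66/√(9.81×0.833) = 2.33.
Conjugate-depth relation: y₂/y₁ = ½[√(1 + 8Fr₁²) − 1] = ½[√44.46 − 1] = 2.83.
y₂ = 2.83 × 0.833 = 2.36 m.

y₂ = 2.36 m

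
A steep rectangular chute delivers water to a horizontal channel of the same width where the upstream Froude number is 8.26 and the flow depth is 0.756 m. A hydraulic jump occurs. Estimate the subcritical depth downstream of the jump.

y₂ = 8.46 m

Fr₁ = 8.26 (given).
From the momentum equation for a rectangular channel, y₂/y₁ = ½[√(1 + 8Fr₁²) − 1] = ½[√546.8 − 1] = 11.2.
y₂ = 11.2 × 0.756 = 8.46 m.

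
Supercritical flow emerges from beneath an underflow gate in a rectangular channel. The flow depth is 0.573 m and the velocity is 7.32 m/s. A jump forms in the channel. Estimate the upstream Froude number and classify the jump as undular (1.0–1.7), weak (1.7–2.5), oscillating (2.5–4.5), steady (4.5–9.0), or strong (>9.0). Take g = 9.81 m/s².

Fr₁ = V₁/√(g·y₁) = 7.32/√(9.81×0.573) = 3.09.
Fr₁ = 3.09 lies in the oscillating range.

Fr₁ = 3.09; oscillating jump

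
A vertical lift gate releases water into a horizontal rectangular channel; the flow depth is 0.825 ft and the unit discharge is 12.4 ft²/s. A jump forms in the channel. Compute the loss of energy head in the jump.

ΔE = 1.06 ft

V₁ = q/y₁ = 12.4/0.825 = 15.0 ft/s. Fr₁ = V₁/√(g·y₁) = 15.0/√(32.2×0.825) = 2.92.
By Bélanger, y₂/y₁ = ½[√(1 + 8Fr₁²) − 1] = ½[√69.03 − 1] = 3.65.
y₂ = 3.65 × 0.825 = 3.01 ft.
V₂ = q/y₂ = 12.4/3.01 = 4.11 ft/s. E₁ = y₁ + V₁²/2g = 4.33 ft; E₂ = y₂ + V₂²/2g = 3.28 ft. ΔE = E₁ − E₂ = 1.06 ft.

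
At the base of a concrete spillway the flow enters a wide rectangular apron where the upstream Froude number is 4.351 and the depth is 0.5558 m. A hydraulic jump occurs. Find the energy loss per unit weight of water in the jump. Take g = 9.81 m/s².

ΔE = 2.500 m

Fr₁ = 4.351 (given).
Conjugate-depth relation: y₂/y₁ = ½[√(1 + 8Fr₁²) − 1] = ½[√152.45 − 1] = 5.674.
y₂ = 5.674 × 0.5558 = 3.153 m.
V₁ = Fr₁·√(g·y₁) = 4.351×√(9.81×0.5558) = 10.16 m/s; q = V₁·y₁ = 5.647 m²/s. V₂ = q/y₂ = 5.647/3.153 = 1.791 m/s. E₁ = y₁ + V₁²/2g = 5.817 m; E₂ = y₂ + V₂²/2g = 3.317 m. ΔE = E₁ − E₂ = 2.500 m.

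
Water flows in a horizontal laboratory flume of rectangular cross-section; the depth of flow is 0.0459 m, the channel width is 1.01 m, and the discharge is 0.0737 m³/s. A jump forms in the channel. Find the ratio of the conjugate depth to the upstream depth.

y₂/y₁ = 2.89

q = Q/b = 0.0737/1.01 = 0.0730 m²/s; V₁ = q/y₁ = 1.59 m/s. Fr₁ = V₁/√(g·y₁) = 2.37.
Sequent-depth ratio: y₂/y₁ = ½[√(1 + 8Fr₁²) − 1] = ½[√45.90 − 1] = 2.89.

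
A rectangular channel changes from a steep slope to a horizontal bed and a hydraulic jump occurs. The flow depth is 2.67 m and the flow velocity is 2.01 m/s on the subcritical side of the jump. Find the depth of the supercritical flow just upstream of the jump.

Fr₂ = V₂/√(g·y₂) = 2.01/√(9.81×2.67) = 0.393.
Since the conjugate-depth ratio holds either way, y₁/y₂ = ½[√(1 + 8Fr₂²) − 1] = ½[√2.234 − 1] = 0.247.
y₁ = 0.247 × 2.67 = 0.660 m.

y₁ = 0.660 m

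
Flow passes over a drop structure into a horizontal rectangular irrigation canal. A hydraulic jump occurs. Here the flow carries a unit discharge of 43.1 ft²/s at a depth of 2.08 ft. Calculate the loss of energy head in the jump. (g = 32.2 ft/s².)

V₁ = q/y₁ = 43.1/2.08 = 20.7 ft/s. Fr₁ = V₁/√(g·y₁) = 20.7/√(32.2×2.08) = 2.53.
Bélanger equation: y₂/y₁ = ½[√(1 + 8Fr₁²) − 1] = ½[√52.29 − 1] = 3.12.
y₂ = 3.12 × 2.08 = 6.48 ft.
V₂ = q/y₂ = 43.1/6.48 = 6.65 ft/s. E₁ = y₁ + V₁²/2g = 8.75 ft; E₂ = y₂ + V₂²/2g = 7.17 ft. ΔE = E₁ − E₂ = 1.58 ft.

ΔE = 1.58 ft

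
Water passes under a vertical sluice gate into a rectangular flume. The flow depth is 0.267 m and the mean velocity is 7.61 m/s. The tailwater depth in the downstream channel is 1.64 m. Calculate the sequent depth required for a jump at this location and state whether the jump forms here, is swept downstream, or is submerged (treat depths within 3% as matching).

Fr₁ = V₁/√(g·y₁) = 7.61/√(9.81×0.267) = 4.70.
Sequent-depth ratio: y₂/y₁ = ½[√(1 + 8Fr₁²) − 1] = ½[√177.9 − 1] = 6.17.
y₂ = 6.17 × 0.267 = 1.65 m.
Tailwater y_tw = 1.64 m: y_tw ≈ y₂, so the jump forms here.

y₂ = 1.65 m; the jump forms here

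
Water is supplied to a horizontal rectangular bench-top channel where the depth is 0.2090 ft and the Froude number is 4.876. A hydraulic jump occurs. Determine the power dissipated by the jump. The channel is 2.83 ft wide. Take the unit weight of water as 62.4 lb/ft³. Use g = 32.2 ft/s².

Fr₁ = 4.876 (given).
Conjugate-depth relation: y₂/y₁ = ½[√(1 + 8Fr₁²) − 1] = ½[√191.20 − 1] = 6.414.
y₂ = 6.414 × 0.2090 = 1.340 ft.
V₁ = Fr₁·√(g·y₁) = 4.876×√(32.2×0.2090) = 12.65 ft/s; q = V₁·y₁ = 2.644 ft²/s. V₂ = q/y₂ = 2.644/1.340 = 1.972 ft/s. E₁ = y₁ + V₁²/2g = 2.694 ft; E₂ = y₂ + V₂²/2g = 1.401 ft. ΔE = E₁ − E₂ = 1.293 ft.
Q = q·b = 2.644 × 2.83 = 7.482 cfs. P = γ·Q·ΔE/550 = 62.4 × 7.482 × 1.293 / 550 = 1.097 hp.

P = 1.097 hp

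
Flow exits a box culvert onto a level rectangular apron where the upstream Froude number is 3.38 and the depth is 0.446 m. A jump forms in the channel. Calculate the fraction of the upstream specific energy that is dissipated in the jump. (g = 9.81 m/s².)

ΔE/E₁ = 0.313 (31.3%)

Fr₁ = 3.38 (given).
From the momentum equation for a rectangular channel, y₂/y₁ = ½[√(1 + 8Fr₁²) − 1] = ½[√92.40 − 1] = 4.31.
y₂ = 4.31 × 0.446 = 1.92 m.
E₁ = y₁(1 + Fr₁²/2) = 0.446×(1 + 3.38²/2) = 2.99 m. ΔE = (y₂ − y₁)³/(4y₁y₂) = 0.936 m. ΔE/E₁ = 0.936/2.99 = 0.313.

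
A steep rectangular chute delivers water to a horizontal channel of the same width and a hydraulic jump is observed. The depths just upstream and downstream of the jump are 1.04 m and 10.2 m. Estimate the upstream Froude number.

Fr₁ = 7.28

For a rectangular channel the momentum equation gives q² = ½·g·y₁·y₂·(y₁ + y₂) = ½×9.81×1.04×10.2×11.2 = 585.
q = √585 = 24.2 m²/s.
V₁ = q/y₁ = 23.3 m/s; Fr₁ = V₁/√(g·y₁) = 7.28.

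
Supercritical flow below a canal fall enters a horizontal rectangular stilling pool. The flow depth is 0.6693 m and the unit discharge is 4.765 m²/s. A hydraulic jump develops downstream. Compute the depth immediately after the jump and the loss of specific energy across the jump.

y₂ = 2.316 m; ΔE = 0.7206 m

V₁ = q/y₁ = 4.765/0.6693 = 7.119 m/s. Fr₁ = V₁/√(g·y₁) = 7.119/√(9.81×0.6693) = 2.778.
Bélanger equation: y₂/y₁ = ½[√(1 + 8Fr₁²) − 1] = ½[√62.757 − 1] = 3.461.
y₂ = 3.461 × 0.6693 = 2.316 m.
V₂ = q/y₂ = 4.765/2.316 = 2.057 m/s. E₁ = y₁ + V₁²/2g = 3.253 m; E₂ = y₂ + V₂²/2g = 2.532 m. ΔE = E₁ − E₂ = 0.7206 m.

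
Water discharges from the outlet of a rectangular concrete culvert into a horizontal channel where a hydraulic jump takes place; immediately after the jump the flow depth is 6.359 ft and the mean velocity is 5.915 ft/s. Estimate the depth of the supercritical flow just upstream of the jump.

y₁ = 1.712 ft

Fr₂ = V₂/√(g·y₂) = 5.915/√(32.2×6.359) = 0.4134.
Applying the sequent-depth relation in reverse, y₁/y₂ = ½[√(1 + 8Fr₂²) − 1] = ½[√2.3670 − 1] = 0.2692.
y₁ = 0.2692 × 6.359 = 1.712 ft.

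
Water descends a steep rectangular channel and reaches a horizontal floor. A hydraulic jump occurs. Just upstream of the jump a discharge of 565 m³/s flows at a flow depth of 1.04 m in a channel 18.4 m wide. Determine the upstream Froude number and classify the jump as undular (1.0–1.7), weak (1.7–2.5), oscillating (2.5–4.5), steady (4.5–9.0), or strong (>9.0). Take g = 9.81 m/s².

q = Q/b = 565/18.4 = 30.7 m²/s; V₁ = q/y₁ = 29.5 m/s. Fr₁ = V₁/√(g·y₁) = 9.24.
Fr₁ = 9.24 lies in the strong range.

Fr₁ = 9.24; strong jump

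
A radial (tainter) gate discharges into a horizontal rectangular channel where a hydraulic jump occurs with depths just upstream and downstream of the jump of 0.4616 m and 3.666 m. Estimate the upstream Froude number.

For a rectangular channel the momentum equation gives q² = ½·g·y₁·y₂·(y₁ + y₂) = ½×9.81×0.4616×3.666×4.128 = 34.26.
q = √34.26 = 5.853 m²/s.
V₁ = q/y₁ = 12.68 m/s; Fr₁ = V₁/√(g·y₁) = 5.959.

Fr₁ = 5.959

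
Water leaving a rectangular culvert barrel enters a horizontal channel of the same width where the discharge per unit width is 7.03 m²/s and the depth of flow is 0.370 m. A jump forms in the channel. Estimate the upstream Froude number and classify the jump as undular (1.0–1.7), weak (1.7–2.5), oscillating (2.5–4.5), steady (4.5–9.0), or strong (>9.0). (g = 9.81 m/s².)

Fr₁ = 9.97; strong jump

V₁ = q/y₁ = 7.03/0.370 = 19.0 m/s. Fr₁ = V₁/√(g·y₁) = 19.0/√(9.81×0.370) = 9.97.
Fr₁ = 9.97 lies in the strong range.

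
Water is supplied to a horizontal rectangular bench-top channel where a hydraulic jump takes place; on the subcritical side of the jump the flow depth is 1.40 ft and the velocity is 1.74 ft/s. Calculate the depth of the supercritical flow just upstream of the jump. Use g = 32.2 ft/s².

Fr₂ = V₂/√(g·y₂) = 1.74/√(32.2×1.40) = 0.259.
Since the conjugate-depth ratio holds either way, y₁/y₂ = ½[√(1 + 8Fr₂²) − 1] = ½[√1.537 − 1] = 0.120.
y₁ = 0.120 × 1.40 = 0.168 ft.

y₁ = 0.168 ft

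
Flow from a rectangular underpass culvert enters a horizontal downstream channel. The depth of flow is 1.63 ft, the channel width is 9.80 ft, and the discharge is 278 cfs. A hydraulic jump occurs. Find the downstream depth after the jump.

q = Q/b = 278/9.80 = 28.4 ft²/s; V₁ = q/y₁ = 17.4 ft/s. Fr₁ = V₁/√(g·y₁) = 2.40.
By Bélanger, y₂/y₁ = ½[√(1 + 8Fr₁²) − 1] = ½[√47.16 − 1] = 2.93.
y₂ = 2.93 × 1.63 = 4.78 ft.

y₂ = 4.78 ft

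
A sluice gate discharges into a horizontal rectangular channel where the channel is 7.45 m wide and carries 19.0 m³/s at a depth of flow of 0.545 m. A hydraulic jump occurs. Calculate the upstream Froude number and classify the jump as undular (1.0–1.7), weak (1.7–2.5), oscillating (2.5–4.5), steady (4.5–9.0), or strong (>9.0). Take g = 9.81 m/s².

Fr₁ = 2.02; weak jump

q = Q/b = 19.0/7.45 = 2.55 m²/s; V₁ = q/y₁ = 4.68 m/s. Fr₁ = V₁/√(g·y₁) = 2.02.
Fr₁ = 2.02 lies in the weak range.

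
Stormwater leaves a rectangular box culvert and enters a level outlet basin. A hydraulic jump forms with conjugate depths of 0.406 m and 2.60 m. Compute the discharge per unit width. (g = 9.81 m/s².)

q = 3.95 m²/s

For a rectangular channel the momentum equation gives q² = ½·g·y₁·y₂·(y₁ + y₂) = ½×9.81×0.406×2.60×3.01 = 15.6.
q = √15.6 = 3.95 m²/s.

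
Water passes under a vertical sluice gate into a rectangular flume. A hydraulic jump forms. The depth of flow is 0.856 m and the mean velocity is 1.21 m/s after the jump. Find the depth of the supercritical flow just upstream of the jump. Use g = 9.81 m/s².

Fr₂ = V₂/√(g·y₂) = 1.21/√(9.81×0.856) = 0.418.
The Bélanger relation is symmetric: y₁/y₂ = ½[√(1 + 8Fr₂²) − 1] = ½[√2.395 − 1] = 0.274.
y₁ = 0.274 × 0.856 = 0.234 m.

y₁ = 0.234 m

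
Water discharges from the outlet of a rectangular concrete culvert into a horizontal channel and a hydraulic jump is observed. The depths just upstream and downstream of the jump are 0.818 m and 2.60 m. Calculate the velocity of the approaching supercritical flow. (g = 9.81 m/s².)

V₁ = 7.30 m/s

For a rectangular channel the momentum equation gives q² = ½·g·y₁·y₂·(y₁ + y₂) = ½×9.81×0.818×2.60×3.42 = 35.7.
q = √35.7 = 5.97 m²/s.
V₁ = q/y₁ = 5.97/0.818 = 7.30 m/s.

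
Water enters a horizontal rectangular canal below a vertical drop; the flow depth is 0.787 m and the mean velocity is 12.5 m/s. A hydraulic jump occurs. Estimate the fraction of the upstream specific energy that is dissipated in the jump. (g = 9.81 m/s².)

Fr₁ = V₁/√(g·y₁) = 12.5/√(9.81×0.787) = 4.50.
Conjugate-depth relation: y₂/y₁ = ½[√(1 + 8Fr₁²) − 1] = ½[√162.9 − 1] = 5.88.
y₂ = 5.88 × 0.787 = 4.63 m.
E₁ = y₁ + V₁²/2g = 8.75 m. ΔE = (y₂ − y₁)³/(4y₁y₂) = 3.89 m. ΔE/E₁ = 3.89/8.75 = 0.445.

ΔE/E₁ = 0.445 (44.5%)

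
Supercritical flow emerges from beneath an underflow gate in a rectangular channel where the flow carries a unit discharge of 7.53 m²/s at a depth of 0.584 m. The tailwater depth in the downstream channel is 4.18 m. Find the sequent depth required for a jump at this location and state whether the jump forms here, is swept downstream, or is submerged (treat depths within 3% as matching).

V₁ = q/y₁ = 7.53/0.584 = 12.9 m/s. Fr₁ = V₁/√(g·y₁) = 12.9/√(9.81×0.584) = 5.39.
From the momentum equation for a rectangular channel, y₂/y₁ = ½[√(1 + 8Fr₁²) − 1] = ½[√233.2 − 1] = 7.13.
y₂ = 7.13 × 0.584 = 4.17 m.
Tailwater y_tw = 4.18 m: y_tw ≈ y₂, so the jump forms here.

y₂ = 4.17 m; the jump forms here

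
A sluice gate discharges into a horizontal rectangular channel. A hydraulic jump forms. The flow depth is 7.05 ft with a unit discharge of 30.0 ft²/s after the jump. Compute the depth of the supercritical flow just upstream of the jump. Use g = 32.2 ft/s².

V₂ = q/y₂ = 30.0/7.05 = 4.26 ft/s; Fr₂ = V₂/√(g·y₂) = 0.282.
The Bélanger relation is symmetric: y₁/y₂ = ½[√(1 + 8Fr₂²) − 1] = ½[√1.638 − 1] = 0.140.
y₁ = 0.140 × 7.05 = 0.987 ft.

y₁ = 0.987 ft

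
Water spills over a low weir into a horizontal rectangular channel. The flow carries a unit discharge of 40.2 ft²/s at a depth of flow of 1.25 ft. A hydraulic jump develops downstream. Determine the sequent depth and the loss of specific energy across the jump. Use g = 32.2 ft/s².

V₁ = q/y₁ = 40.2/1.25 = 32.2 ft/s. Fr₁ = V₁/√(g·y₁) = 32.2/√(32.2×1.25) = 5.07.
Bélanger equation: y₂/y₁ = ½[√(1 + 8Fr₁²) − 1] = ½[√206.6 − 1] = 6.69.
y₂ = 6.69 × 1.25 = 8.36 ft.
V₂ = q/y₂ = 40.2/8.36 = 4.81 ft/s. E₁ = y₁ + V₁²/2g = 17.3 ft; E₂ = y₂ + V₂²/2g = 8.72 ft. ΔE = E₁ − E₂ = 8.59 ft.

y₂ = 8.36 ft; ΔE = 8.59 ft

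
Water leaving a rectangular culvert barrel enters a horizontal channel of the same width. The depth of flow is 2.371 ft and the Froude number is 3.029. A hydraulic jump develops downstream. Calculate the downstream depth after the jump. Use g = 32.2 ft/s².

Fr₁ = 3.029 (given).
Sequent-depth ratio: y₂/y₁ = ½[√(1 + 8Fr₁²) − 1] = ½[√74.399 − 1] = 3.813.
y₂ = 3.813 × 2.371 = 9.040 ft.

y₂ = 9.040 ft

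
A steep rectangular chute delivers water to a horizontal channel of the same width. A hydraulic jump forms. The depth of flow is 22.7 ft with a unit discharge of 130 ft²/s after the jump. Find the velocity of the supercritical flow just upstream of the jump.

V₂ = q/y₂ = 130/22.7 = 5.73 ft/s; Fr₂ = V₂/√(g·y₂) = 0.212.
Applying the sequent-depth relation in reverse, y₁/y₂ = ½[√(1 + 8Fr₂²) − 1] = ½[√1.359 − 1] = 0.0829.
y₁ = 0.0829 × 22.7 = 1.88 ft.
V₁ = q/y₁ = 130/1.88 = 69.1 ft/s.

V₁ = 69.1 ft/s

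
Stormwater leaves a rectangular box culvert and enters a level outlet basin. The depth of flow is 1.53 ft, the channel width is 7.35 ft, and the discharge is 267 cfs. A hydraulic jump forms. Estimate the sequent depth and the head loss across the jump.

q = Q/b = 267/7.35 = 36.3 ft²/s; V₁ = q/y₁ = 23.7 ft/s. Fr₁ = V₁/√(g·y₁) = 3.38.
Conjugate-depth relation: y₂/y₁ = ½[√(1 + 8Fr₁²) − 1] = ½[√92.54 − 1] = 4.31.
y₂ = 4.31 × 1.53 = 6.59 ft.
Head loss: ΔE = (y₂ − y₁)³/(4y₁y₂) = (6.59 − 1.53)³/(4×1.53×6.59) = 130/40.4 = 3.22 ft.

y₂ = 6.59 ft; ΔE = 3.22 ft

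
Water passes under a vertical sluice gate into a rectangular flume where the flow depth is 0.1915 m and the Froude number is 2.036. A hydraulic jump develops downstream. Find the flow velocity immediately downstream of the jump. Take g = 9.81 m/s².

Fr₁ = 2.036 (given).
Bélanger equation: y₂/y₁ = ½[√(1 + 8Fr₁²) − 1] = ½[√34.162 − 1] = 2.422.
y₂ = 2.422 × 0.1915 = 0.4639 m.
V₁ = Fr₁·√(g·y₁) = 2.036×√(9.81×0.1915) = 2.791 m/s; q = V₁·y₁ = 0.5344 m²/s.
V₂ = q/y₂ = 0.5344/0.4639 = 1.152 m/s.

V₂ = 1.152 m/s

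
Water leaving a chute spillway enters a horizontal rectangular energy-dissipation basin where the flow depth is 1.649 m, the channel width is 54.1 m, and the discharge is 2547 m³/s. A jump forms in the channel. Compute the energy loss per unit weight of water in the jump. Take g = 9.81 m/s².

q = Q/b = 2547/54.1 = 47.08 m²/s; V₁ = q/y₁ = 28.55 m/s. Fr₁ = V₁/√(g·y₁) = 7.098.
From the momentum equation for a rectangular channel, y₂/y₁ = ½[√(1 + 8Fr₁²) − 1] = ½[√404.11 − 1] = 9.551.
y₂ = 9.551 × 1.649 = 15.75 m.
Head loss: ΔE = (y₂ − y₁)³/(4y₁y₂) = (15.75 − 1.649)³/(4×1.649×15.75) = 2804/103.9 = 26.99 m.

ΔE = 26.99 m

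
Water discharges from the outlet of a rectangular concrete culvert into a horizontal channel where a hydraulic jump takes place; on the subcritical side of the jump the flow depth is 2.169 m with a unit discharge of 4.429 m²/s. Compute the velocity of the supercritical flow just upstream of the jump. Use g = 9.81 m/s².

V₂ = q/y₂ = 4.429/2.169 = 2.042 m/s; Fr₂ = V₂/√(g·y₂) = 0.4427.
Applying the sequent-depth relation in reverse, y₁/y₂ = ½[√(1 + 8Fr₂²) − 1] = ½[√2.5677 − 1] = 0.3012.
y₁ = 0.3012 × 2.169 = 0.6533 m.
V₁ = q/y₁ = 4.429/0.6533 = 6.779 m/s.

V₁ = 6.779 m/s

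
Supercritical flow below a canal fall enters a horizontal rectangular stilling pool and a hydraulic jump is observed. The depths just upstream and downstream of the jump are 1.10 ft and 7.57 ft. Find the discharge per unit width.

q = 34.1 ft²/s

For a rectangular channel the momentum equation gives q² = ½·g·y₁·y₂·(y₁ + y₂) = ½×32.2×1.10×7.57×8.67 = 1162.
q = √1162 = 34.1 ft²/s.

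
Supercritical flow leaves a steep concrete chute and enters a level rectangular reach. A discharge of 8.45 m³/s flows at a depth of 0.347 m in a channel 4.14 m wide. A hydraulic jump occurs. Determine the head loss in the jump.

ΔE = 0.602 m

q = Q/b = 8.45/4.14 = 2.04 m²/s; V₁ = q/y₁ = 5.88 m/s. Fr₁ = V₁/√(g·y₁) = 3.19.
From the momentum equation for a rectangular channel, y₂/y₁ = ½[√(1 + 8Fr₁²) − 1] = ½[√82.31 − 1] = 4.04.
y₂ = 4.04 × 0.347 = 1.40 m.
V₂ = q/y₂ = 2.04/1.40 = 1.46 m/s. E₁ = y₁ + V₁²/2g = 2.11 m; E₂ = y₂ + V₂²/2g = 1.51 m. ΔE = E₁ − E₂ = 0.602 m.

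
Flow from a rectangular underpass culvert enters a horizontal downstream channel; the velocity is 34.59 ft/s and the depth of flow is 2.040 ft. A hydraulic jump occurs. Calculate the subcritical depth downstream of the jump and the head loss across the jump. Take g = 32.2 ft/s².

y₂ = 11.33 ft; ΔE = 8.682 ft

Fr₁ = V₁/√(g·y₁) = 34.59/√(32.2×2.040) = 4.268.
Conjugate-depth relation: y₂/y₁ = ½[√(1 + 8Fr₁²) − 1] = ½[√146.72 − 1] = 5.556.
y₂ = 5.556 × 2.040 = 11.33 ft.
Head loss: ΔE = (y₂ − y₁)³/(4y₁y₂) = (11.33 − 2.040)³/(4×2.040×11.33) = 803.0/92.49 = 8.682 ft.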